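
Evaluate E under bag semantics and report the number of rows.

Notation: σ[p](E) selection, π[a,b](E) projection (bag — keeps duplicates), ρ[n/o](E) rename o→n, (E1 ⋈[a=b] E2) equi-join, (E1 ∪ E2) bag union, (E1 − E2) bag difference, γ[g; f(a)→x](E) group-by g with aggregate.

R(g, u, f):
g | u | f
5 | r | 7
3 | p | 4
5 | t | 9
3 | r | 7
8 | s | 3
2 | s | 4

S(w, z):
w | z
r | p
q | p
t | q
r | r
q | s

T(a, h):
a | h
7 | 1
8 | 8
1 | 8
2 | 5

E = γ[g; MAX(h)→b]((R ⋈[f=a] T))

Row counts bottom-up:
  R → 6
  T → 4
  (R ⋈[f=a] T) → 2
  γ[g; MAX(h)→b]((R ⋈[f=a] T)) → 2

|E| = 2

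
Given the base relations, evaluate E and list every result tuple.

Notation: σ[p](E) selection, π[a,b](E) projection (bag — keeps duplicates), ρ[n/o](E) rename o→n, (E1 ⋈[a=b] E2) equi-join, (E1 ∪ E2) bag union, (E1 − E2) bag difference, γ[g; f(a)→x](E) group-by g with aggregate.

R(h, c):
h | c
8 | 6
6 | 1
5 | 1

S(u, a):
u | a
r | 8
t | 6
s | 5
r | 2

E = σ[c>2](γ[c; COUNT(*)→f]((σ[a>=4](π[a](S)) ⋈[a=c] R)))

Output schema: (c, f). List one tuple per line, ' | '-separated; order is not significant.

Row counts bottom-up:
  S → 4
  π[a](S) → 4
  σ[a>=4](π[a](S)) → 3
  R → 3
  (σ[a>=4](π[a](S)) ⋈[a=c] R) → 1
  γ[c; COUNT(*)→f]((σ[a>=4](π[a](S)) ⋈[a=c] R)) → 1
  σ[c>2](γ[c; COUNT(*)→f]((σ[a>=4](π[a](S)) ⋈[a=c] R))) → 1

== RESULT ==
c | f
6 | 1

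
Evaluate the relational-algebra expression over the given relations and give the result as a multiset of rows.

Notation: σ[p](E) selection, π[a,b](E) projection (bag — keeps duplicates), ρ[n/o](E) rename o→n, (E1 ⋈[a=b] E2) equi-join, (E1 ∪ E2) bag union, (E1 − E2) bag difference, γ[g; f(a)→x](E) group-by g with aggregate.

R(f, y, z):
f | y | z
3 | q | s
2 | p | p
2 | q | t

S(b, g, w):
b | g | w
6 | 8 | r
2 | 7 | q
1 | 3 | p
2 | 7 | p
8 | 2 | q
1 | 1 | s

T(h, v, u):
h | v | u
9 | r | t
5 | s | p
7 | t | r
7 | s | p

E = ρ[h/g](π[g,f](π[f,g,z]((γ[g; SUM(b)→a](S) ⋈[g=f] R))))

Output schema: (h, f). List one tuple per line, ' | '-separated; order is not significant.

Subexpression sizes:
  S → 6
  γ[g; SUM(b)→a](S) → 5
  R → 3
  (γ[g; SUM(b)→a](S) ⋈[g=f] R) → 3
  π[f,g,z]((γ[g; SUM(b)→a](S) ⋈[g=f] R)) → 3
  π[g,f](π[f,g,z]((γ[g; SUM(b)→a](S) ⋈[g=f] R))) → 3
  ρ[h/g](π[g,f](π[f,g,z]((γ[g; SUM(b)→a](S) ⋈[g=f] R)))) → 3

== RESULT ==
h | f
2 | 2
2 | 2
3 | 3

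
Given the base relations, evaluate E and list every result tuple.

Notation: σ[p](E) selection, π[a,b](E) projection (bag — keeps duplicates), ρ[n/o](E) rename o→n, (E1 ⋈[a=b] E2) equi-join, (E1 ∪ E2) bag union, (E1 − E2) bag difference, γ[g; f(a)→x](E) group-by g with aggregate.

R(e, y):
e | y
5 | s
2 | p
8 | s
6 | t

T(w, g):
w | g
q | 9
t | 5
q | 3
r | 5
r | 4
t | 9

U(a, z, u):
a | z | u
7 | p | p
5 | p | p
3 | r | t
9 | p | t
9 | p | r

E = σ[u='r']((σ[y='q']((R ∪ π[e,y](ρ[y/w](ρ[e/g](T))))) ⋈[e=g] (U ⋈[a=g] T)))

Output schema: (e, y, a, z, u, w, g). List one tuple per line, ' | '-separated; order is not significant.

Row counts bottom-up:
  R → 4
  T → 6
  ρ[e/g](T) → 6
  ρ[y/w](ρ[e/g](T)) → 6
  π[e,y](ρ[y/w](ρ[e/g](T))) → 6
  (R ∪ π[e,y](ρ[y/w](ρ[e/g](T)))) → 10
  σ[y='q']((R ∪ π[e,y](ρ[y/w](ρ[e/g](T))))) → 2
  U → 5
  T → 6
  (U ⋈[a=g] T) → 7
  (σ[y='q']((R ∪ π[e,y](ρ[y/w](ρ[e/g](T))))) ⋈[e=g] (U ⋈[a=g] T)) → 5
  σ[u='r']((σ[y='q']((R ∪ π[e,y](ρ[y/w](ρ[e/g](T))))) ⋈[e=g] (U ⋈[a=g] T))) → 2

== RESULT ==
e | y | a | z | u | w | g
9 | q | 9 | p | r | q | 9
9 | q | 9 | p | r | t | 9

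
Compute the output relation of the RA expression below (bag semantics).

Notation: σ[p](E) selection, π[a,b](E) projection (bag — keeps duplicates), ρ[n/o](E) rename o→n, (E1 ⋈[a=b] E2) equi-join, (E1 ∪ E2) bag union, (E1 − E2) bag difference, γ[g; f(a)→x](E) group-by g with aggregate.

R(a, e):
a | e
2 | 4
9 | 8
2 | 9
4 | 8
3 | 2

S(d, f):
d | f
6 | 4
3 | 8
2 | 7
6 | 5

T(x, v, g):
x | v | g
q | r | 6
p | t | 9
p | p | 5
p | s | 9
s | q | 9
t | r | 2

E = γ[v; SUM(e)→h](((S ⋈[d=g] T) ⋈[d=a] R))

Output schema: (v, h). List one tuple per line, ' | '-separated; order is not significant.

Stepwise |·|:
  S → 4
  T → 6
  (S ⋈[d=g] T) → 3
  R → 5
  ((S ⋈[d=g] T) ⋈[d=a] R) → 2
  γ[v; SUM(e)→h](((S ⋈[d=g] T) ⋈[d=a] R)) → 1

== RESULT ==
v | h
r | 13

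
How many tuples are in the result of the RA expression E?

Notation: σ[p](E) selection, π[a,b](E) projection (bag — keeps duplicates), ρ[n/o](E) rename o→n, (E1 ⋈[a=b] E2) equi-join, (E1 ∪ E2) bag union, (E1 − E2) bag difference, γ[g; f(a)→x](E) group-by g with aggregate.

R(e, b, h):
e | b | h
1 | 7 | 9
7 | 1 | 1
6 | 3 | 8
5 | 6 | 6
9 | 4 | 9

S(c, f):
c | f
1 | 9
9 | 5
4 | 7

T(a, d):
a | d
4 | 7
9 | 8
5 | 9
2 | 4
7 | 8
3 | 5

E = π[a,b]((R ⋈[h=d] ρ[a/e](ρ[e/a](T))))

Stepwise |·|:
  R → 5
  T → 6
  ρ[e/a](T) → 6
  ρ[a/e](ρ[e/a](T)) → 6
  (R ⋈[h=d] ρ[a/e](ρ[e/a](T))) → 4
  π[a,b]((R ⋈[h=d] ρ[a/e](ρ[e/a](T)))) → 4

|E| = 4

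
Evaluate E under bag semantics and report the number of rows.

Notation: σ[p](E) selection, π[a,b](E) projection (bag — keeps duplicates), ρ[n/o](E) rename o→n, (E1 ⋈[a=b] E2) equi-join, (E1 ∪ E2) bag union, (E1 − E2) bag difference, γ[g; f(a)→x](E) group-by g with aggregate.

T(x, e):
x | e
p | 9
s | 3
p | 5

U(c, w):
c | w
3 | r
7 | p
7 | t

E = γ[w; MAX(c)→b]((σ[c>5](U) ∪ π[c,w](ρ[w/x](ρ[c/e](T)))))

Per-node cardinality:
  U → 3
  σ[c>5](U) → 2
  T → 3
  ρ[c/e](T) → 3
  ρ[w/x](ρ[c/e](T)) → 3
  π[c,w](ρ[w/x](ρ[c/e](T))) → 3
  (σ[c>5](U) ∪ π[c,w](ρ[w/x](ρ[c/e](T)))) → 5
  γ[w; MAX(c)→b]((σ[c>5](U) ∪ π[c,w](ρ[w/x](ρ[c/e](T))))) → 3

|E| = 3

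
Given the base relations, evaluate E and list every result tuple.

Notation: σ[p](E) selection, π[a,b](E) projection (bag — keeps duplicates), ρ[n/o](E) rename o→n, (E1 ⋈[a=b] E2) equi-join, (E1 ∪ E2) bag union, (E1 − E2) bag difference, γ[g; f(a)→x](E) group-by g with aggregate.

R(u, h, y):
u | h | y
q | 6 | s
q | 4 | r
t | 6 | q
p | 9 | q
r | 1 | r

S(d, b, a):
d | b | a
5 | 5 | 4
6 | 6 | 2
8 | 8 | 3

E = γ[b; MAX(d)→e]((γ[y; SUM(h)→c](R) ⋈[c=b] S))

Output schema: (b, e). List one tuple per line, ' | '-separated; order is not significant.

Row counts bottom-up:
  R → 5
  γ[y; SUM(h)→c](R) → 3
  S → 3
  (γ[y; SUM(h)→c](R) ⋈[c=b] S) → 2
  γ[b; MAX(d)→e]((γ[y; SUM(h)→c](R) ⋈[c=b] S)) → 2

== RESULT ==
b | e
5 | 5
6 | 6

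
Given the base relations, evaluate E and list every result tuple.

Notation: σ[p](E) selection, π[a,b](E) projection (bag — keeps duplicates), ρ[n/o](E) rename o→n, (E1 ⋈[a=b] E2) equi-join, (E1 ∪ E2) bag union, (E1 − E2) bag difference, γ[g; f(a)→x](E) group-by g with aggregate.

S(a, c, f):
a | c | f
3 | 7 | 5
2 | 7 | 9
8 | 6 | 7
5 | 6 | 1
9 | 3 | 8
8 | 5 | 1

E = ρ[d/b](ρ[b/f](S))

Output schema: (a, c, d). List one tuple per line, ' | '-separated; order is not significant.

Per-node cardinality:
  S → 6
  ρ[b/f](S) → 6
  ρ[d/b](ρ[b/f](S)) → 6

== RESULT ==
a | c | d
2 | 7 | 9
3 | 7 | 5
5 | 6 | 1
8 | 5 | 1
8 | 6 | 7
9 | 3 | 8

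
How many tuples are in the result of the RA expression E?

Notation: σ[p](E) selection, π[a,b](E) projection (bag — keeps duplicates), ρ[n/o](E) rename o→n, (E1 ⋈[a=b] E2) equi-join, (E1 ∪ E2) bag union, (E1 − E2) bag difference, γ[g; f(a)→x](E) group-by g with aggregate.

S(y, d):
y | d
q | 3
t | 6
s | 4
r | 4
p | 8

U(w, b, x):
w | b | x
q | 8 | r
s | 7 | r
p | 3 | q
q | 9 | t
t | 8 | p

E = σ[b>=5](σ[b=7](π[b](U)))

Row counts bottom-up:
  U → 5
  π[b](U) → 5
  σ[b=7](π[b](U)) → 1
  σ[b>=5](σ[b=7](π[b](U))) → 1

|E| = 1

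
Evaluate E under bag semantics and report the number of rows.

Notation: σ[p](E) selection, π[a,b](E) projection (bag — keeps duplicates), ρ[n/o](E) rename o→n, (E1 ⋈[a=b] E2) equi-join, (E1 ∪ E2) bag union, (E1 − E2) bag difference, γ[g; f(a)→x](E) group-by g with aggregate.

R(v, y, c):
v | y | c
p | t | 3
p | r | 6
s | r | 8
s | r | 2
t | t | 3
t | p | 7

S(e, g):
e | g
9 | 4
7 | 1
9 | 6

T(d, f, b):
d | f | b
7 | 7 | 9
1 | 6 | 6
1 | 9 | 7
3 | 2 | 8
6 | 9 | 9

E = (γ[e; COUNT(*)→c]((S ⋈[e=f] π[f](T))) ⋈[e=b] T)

Row counts bottom-up:
  S → 3
  T → 5
  π[f](T) → 5
  (S ⋈[e=f] π[f](T)) → 5
  γ[e; COUNT(*)→c]((S ⋈[e=f] π[f](T))) → 2
  T → 5
  (γ[e; COUNT(*)→c]((S ⋈[e=f] π[f](T))) ⋈[e=b] T) → 3

|E| = 3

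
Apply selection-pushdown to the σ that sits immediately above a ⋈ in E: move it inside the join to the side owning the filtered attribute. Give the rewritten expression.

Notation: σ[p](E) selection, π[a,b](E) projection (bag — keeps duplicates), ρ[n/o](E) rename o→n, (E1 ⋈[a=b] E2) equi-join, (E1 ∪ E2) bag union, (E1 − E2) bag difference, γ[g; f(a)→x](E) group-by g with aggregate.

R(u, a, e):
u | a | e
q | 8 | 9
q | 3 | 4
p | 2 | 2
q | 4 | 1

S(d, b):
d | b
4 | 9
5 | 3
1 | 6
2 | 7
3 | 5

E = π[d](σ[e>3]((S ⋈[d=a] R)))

σ filters on e, owned by the right side.
E' = π[d]((S ⋈[d=a] σ[e>3](R)))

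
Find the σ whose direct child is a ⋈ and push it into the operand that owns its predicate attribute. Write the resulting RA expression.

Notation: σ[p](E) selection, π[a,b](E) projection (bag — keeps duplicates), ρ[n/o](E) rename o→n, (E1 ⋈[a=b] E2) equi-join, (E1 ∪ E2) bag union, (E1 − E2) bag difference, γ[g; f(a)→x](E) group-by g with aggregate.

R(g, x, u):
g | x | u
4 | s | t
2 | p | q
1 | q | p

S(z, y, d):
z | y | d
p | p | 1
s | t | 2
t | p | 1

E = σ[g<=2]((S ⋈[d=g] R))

σ filters on g, owned by the right side.
E' = (S ⋈[d=g] σ[g<=2](R))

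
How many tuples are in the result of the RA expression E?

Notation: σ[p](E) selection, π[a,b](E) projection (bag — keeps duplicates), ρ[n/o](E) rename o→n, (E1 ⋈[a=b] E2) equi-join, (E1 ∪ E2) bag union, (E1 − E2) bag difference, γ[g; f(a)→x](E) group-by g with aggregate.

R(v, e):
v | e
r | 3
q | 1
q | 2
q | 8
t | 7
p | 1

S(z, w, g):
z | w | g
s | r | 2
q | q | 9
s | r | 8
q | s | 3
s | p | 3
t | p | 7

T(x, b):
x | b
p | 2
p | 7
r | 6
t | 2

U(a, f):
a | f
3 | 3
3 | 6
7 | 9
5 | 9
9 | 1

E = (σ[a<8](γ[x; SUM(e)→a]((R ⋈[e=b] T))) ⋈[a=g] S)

Row counts bottom-up:
  R → 6
  T → 4
  (R ⋈[e=b] T) → 3
  γ[x; SUM(e)→a]((R ⋈[e=b] T)) → 2
  σ[a<8](γ[x; SUM(e)→a]((R ⋈[e=b] T))) → 1
  S → 6
  (σ[a<8](γ[x; SUM(e)→a]((R ⋈[e=b] T))) ⋈[a=g] S) → 1

|E| = 1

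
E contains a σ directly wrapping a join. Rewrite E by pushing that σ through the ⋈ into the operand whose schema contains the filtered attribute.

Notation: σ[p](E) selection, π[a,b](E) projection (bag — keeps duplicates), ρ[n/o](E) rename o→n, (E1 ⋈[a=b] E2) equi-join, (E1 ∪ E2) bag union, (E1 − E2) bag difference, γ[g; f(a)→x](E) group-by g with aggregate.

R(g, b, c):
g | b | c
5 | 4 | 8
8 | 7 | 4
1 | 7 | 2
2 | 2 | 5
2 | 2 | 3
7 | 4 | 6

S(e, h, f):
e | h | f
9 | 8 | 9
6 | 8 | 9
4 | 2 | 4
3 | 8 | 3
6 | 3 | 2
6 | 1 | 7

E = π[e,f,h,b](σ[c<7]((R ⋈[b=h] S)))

σ filters on c, owned by the left side.
E' = π[e,f,h,b]((σ[c<7](R) ⋈[b=h] S))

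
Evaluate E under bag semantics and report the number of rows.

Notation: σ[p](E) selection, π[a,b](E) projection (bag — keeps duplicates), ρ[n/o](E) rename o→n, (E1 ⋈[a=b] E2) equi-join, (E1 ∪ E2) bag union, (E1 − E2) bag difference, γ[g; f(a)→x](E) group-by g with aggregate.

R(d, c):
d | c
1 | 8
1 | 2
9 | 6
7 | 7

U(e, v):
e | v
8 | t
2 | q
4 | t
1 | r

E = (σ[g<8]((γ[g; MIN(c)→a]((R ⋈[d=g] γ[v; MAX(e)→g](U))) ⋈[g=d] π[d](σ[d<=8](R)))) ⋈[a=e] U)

Subexpression sizes:
  R → 4
  U → 4
  γ[v; MAX(e)→g](U) → 3
  (R ⋈[d=g] γ[v; MAX(e)→g](U)) → 2
  γ[g; MIN(c)→a]((R ⋈[d=g] γ[v; MAX(e)→g](U))) → 1
  R → 4
  σ[d<=8](R) → 3
  π[d](σ[d<=8](R)) → 3
  (γ[g; MIN(c)→a]((R ⋈[d=g] γ[v; MAX(e)→g](U))) ⋈[g=d] π[d](σ[d<=8](R))) → 2
  σ[g<8]((γ[g; MIN(c)→a]((R ⋈[d=g] γ[v; MAX(e)→g](U))) ⋈[g=d] π[d](σ[d<=8](R)))) → 2
  U → 4
  (σ[g<8]((γ[g; MIN(c)→a]((R ⋈[d=g] γ[v; MAX(e)→g](U))) ⋈[g=d] π[d](σ[d<=8](R)))) ⋈[a=e] U) → 2

|E| = 2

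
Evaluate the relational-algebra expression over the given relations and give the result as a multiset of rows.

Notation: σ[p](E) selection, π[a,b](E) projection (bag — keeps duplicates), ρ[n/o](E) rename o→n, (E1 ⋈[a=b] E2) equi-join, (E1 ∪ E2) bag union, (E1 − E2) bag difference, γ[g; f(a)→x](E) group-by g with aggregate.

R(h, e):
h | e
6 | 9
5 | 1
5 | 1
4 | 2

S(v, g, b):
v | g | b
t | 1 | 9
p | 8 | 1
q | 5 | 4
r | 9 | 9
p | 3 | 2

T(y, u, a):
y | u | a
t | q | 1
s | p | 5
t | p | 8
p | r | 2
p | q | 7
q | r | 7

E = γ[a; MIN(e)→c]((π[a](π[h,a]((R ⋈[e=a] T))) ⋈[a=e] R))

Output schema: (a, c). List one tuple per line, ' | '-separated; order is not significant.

Subexpression sizes:
  R → 4
  T → 6
  (R ⋈[e=a] T) → 3
  π[h,a]((R ⋈[e=a] T)) → 3
  π[a](π[h,a]((R ⋈[e=a] T))) → 3
  R → 4
  (π[a](π[h,a]((R ⋈[e=a] T))) ⋈[a=e] R) → 5
  γ[a; MIN(e)→c]((π[a](π[h,a]((R ⋈[e=a] T))) ⋈[a=e] R)) → 2

== RESULT ==
a | c
1 | 1
2 | 2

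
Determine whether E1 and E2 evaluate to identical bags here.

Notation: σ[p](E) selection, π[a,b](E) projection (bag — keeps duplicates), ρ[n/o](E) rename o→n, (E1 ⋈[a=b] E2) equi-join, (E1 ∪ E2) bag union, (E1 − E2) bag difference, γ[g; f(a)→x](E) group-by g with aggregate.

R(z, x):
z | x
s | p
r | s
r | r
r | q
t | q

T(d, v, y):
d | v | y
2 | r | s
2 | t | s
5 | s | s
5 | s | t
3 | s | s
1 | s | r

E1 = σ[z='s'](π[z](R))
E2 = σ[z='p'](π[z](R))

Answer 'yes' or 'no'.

E1 row counts bottom-up:
  R → 5
  π[z](R) → 5
  σ[z='s'](π[z](R)) → 1
E2 row counts bottom-up:
  R → 5
  π[z](R) → 5
  σ[z='p'](π[z](R)) → 0

E1 result:
z
s
E2 result:
z
(0 rows)
Witness: ('s',) appears 1× in E1 but 0× in E2.

no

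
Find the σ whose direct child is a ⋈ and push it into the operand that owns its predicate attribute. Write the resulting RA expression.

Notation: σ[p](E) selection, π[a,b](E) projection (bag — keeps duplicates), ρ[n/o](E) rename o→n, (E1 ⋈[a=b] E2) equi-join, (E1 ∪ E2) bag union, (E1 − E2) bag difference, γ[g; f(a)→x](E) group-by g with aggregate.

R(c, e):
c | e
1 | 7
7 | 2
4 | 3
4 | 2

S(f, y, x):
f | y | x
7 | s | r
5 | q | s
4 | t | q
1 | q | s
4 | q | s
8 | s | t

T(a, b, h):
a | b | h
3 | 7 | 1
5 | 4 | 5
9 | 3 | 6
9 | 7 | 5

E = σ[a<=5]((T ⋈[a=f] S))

σ filters on a, owned by the left side.
E' = (σ[a<=5](T) ⋈[a=f] S)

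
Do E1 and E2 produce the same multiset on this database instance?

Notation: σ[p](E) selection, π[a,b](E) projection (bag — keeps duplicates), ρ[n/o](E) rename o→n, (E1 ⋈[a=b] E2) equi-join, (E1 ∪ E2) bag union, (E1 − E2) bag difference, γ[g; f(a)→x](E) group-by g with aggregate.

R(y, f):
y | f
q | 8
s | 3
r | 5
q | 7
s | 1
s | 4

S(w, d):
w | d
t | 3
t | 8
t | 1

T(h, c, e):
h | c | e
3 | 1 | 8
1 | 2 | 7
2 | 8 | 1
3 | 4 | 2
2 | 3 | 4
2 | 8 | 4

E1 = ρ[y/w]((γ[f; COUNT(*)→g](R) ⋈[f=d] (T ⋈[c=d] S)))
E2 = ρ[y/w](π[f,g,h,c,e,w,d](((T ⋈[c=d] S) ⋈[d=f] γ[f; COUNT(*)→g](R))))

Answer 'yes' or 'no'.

E1 per-node cardinality:
  R → 6
  γ[f; COUNT(*)→g](R) → 6
  T → 6
  S → 3
  (T ⋈[c=d] S) → 4
  (γ[f; COUNT(*)→g](R) ⋈[f=d] (T ⋈[c=d] S)) → 4
  ρ[y/w]((γ[f; COUNT(*)→g](R) ⋈[f=d] (T ⋈[c=d] S))) → 4
E2 per-node cardinality:
  T → 6
  S → 3
  (T ⋈[c=d] S) → 4
  R → 6
  γ[f; COUNT(*)→g](R) → 6
  ((T ⋈[c=d] S) ⋈[d=f] γ[f; COUNT(*)→g](R)) → 4
  π[f,g,h,c,e,w,d](((T ⋈[c=d] S) ⋈[d=f] γ[f; COUNT(*)→g](R))) → 4
  ρ[y/w](π[f,g,h,c,e,w,d](((T ⋈[c=d] S) ⋈[d=f] γ[f; COUNT(*)→g](R)))) → 4

E1 and E2 produce the same multiset:
f | g | h | c | e | y | d
1 | 1 | 3 | 1 | 8 | t | 1
3 | 1 | 2 | 3 | 4 | t | 3
8 | 1 | 2 | 8 | 1 | t | 8
8 | 1 | 2 | 8 | 4 | t | 8

yes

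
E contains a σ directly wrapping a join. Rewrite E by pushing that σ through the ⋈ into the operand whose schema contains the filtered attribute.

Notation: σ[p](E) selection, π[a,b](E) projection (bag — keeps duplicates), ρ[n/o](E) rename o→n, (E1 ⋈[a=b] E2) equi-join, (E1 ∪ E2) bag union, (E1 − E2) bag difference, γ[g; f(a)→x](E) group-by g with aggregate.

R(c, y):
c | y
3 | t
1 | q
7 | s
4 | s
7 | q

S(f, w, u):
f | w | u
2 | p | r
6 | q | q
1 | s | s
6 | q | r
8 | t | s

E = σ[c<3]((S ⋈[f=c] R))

σ filters on c, owned by the right side.
E' = (S ⋈[f=c] σ[c<3](R))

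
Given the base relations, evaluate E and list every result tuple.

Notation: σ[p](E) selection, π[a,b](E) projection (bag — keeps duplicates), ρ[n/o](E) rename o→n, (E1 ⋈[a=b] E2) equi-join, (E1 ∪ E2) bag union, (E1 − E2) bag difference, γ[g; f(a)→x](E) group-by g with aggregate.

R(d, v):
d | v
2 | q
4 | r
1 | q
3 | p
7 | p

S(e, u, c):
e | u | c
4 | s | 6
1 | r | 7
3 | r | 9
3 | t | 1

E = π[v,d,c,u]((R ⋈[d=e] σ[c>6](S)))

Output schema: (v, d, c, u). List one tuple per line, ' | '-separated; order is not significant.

Row counts bottom-up:
  R → 5
  S → 4
  σ[c>6](S) → 2
  (R ⋈[d=e] σ[c>6](S)) → 2
  π[v,d,c,u]((R ⋈[d=e] σ[c>6](S))) → 2

== RESULT ==
v | d | c | u
p | 3 | 9 | r
q | 1 | 7 | r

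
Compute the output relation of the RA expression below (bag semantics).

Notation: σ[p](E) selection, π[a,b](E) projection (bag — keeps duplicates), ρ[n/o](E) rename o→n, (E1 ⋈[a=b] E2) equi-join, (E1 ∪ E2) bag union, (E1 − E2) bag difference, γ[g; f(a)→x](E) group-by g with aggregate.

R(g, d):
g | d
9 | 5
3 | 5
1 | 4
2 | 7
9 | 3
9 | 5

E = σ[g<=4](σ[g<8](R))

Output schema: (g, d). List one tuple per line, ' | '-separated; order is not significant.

Stepwise |·|:
  R → 6
  σ[g<8](R) → 3
  σ[g<=4](σ[g<8](R)) → 3

== RESULT ==
g | d
1 | 4
2 | 7
3 | 5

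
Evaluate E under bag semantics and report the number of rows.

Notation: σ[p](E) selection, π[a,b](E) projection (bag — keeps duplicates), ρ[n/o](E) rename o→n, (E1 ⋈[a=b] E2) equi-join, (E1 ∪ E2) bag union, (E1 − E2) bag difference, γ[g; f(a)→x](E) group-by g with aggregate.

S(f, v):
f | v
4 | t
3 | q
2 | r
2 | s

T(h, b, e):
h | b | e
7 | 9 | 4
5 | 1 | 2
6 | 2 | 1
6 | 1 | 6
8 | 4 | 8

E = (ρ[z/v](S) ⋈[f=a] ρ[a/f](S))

Subexpression sizes:
  S → 4
  ρ[z/v](S) → 4
  S → 4
  ρ[a/f](S) → 4
  (ρ[z/v](S) ⋈[f=a] ρ[a/f](S)) → 6

|E| = 6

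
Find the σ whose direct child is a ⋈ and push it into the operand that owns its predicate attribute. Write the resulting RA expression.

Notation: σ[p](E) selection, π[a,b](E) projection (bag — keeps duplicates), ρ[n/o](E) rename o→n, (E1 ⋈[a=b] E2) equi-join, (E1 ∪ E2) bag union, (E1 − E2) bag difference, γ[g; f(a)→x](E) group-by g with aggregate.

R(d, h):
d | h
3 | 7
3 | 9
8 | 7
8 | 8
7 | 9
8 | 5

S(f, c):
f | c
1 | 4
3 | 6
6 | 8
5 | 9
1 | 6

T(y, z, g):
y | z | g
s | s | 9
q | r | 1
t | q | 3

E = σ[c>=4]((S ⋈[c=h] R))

σ filters on c, owned by the left side.
E' = (σ[c>=4](S) ⋈[c=h] R)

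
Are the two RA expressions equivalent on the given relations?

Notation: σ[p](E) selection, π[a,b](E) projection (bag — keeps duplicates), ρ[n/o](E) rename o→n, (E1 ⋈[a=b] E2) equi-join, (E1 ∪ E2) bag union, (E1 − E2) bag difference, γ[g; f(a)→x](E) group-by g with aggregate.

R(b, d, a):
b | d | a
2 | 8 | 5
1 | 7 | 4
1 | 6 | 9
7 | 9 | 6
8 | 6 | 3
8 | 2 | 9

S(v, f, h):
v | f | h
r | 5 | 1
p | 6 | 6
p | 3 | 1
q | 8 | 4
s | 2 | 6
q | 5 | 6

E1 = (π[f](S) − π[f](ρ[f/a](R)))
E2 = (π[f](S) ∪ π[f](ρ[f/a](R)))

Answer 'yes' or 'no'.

E1 stepwise |·|:
  S → 6
  π[f](S) → 6
  R → 6
  ρ[f/a](R) → 6
  π[f](ρ[f/a](R)) → 6
  (π[f](S) − π[f](ρ[f/a](R))) → 3
E2 stepwise |·|:
  S → 6
  π[f](S) → 6
  R → 6
  ρ[f/a](R) → 6
  π[f](ρ[f/a](R)) → 6
  (π[f](S) ∪ π[f](ρ[f/a](R))) → 12

E1 result:
f
2
5
8
E2 result:
f
2
3
3
4
5
5
5
6
6
8
9
9
Witness: (6,) appears 0× in E1 but 2× in E2.

no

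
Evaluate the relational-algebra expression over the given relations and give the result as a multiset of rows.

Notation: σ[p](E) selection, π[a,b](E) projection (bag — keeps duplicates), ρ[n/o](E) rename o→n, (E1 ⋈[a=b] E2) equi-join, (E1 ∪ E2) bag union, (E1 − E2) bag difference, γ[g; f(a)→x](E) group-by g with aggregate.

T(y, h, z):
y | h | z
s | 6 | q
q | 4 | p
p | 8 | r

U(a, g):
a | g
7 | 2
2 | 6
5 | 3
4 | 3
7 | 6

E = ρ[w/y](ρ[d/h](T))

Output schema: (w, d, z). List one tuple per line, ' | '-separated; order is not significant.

Stepwise |·|:
  T → 3
  ρ[d/h](T) → 3
  ρ[w/y](ρ[d/h](T)) → 3

== RESULT ==
w | d | z
p | 8 | r
q | 4 | p
s | 6 | q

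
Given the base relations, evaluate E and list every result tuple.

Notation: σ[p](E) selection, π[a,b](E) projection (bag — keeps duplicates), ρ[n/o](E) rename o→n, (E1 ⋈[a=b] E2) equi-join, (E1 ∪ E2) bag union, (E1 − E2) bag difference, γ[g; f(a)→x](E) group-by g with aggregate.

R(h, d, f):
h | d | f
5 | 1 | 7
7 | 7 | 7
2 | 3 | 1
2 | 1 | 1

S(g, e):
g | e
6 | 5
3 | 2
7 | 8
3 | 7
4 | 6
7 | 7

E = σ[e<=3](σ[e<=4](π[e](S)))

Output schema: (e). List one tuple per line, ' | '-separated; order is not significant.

Per-node cardinality:
  S → 6
  π[e](S) → 6
  σ[e<=4](π[e](S)) → 1
  σ[e<=3](σ[e<=4](π[e](S))) → 1

== RESULT ==
e
2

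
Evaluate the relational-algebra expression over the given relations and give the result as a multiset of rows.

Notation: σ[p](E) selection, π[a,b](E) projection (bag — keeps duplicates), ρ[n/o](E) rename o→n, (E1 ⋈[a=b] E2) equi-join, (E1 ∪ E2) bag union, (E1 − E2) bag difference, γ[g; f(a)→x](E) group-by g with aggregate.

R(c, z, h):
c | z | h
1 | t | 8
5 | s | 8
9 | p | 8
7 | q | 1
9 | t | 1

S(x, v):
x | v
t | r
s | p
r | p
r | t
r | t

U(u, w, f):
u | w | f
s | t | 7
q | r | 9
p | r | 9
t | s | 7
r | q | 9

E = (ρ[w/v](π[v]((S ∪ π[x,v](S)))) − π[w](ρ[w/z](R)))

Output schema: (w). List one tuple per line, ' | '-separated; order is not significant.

Stepwise |·|:
  S → 5
  S → 5
  π[x,v](S) → 5
  (S ∪ π[x,v](S)) → 10
  π[v]((S ∪ π[x,v](S))) → 10
  ρ[w/v](π[v]((S ∪ π[x,v](S)))) → 10
  R → 5
  ρ[w/z](R) → 5
  π[w](ρ[w/z](R)) → 5
  (ρ[w/v](π[v]((S ∪ π[x,v](S)))) − π[w](ρ[w/z](R))) → 7

== RESULT ==
w
p
p
p
r
r
t
t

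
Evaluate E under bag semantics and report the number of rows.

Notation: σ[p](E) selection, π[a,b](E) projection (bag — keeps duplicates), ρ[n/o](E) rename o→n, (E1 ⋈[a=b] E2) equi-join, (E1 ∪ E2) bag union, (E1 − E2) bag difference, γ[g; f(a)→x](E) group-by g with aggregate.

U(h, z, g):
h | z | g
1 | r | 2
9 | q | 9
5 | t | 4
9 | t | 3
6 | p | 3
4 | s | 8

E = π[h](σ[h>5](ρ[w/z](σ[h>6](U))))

Per-node cardinality:
  U → 6
  σ[h>6](U) → 2
  ρ[w/z](σ[h>6](U)) → 2
  σ[h>5](ρ[w/z](σ[h>6](U))) → 2
  π[h](σ[h>5](ρ[w/z](σ[h>6](U)))) → 2

|E| = 2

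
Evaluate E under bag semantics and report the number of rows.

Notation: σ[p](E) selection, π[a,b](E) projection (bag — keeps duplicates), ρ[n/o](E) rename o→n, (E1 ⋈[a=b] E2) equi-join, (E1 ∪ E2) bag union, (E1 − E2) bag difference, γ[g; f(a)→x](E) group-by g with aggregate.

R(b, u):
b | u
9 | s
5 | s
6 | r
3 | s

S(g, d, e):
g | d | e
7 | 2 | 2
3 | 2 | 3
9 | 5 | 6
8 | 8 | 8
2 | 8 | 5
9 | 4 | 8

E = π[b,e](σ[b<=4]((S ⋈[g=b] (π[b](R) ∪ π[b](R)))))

Per-node cardinality:
  S → 6
  R → 4
  π[b](R) → 4
  R → 4
  π[b](R) → 4
  (π[b](R) ∪ π[b](R)) → 8
  (S ⋈[g=b] (π[b](R) ∪ π[b](R))) → 6
  σ[b<=4]((S ⋈[g=b] (π[b](R) ∪ π[b](R)))) → 2
  π[b,e](σ[b<=4]((S ⋈[g=b] (π[b](R) ∪ π[b](R))))) → 2

|E| = 2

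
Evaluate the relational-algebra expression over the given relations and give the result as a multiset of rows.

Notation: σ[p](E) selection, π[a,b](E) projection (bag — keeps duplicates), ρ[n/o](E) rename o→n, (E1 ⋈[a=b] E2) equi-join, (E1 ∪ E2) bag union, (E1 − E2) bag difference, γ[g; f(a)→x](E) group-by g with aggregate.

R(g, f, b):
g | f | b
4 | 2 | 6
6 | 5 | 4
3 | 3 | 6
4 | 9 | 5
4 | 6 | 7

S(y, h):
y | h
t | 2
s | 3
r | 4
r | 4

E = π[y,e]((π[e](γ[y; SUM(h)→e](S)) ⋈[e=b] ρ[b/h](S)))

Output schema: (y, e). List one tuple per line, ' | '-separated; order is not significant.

Subexpression sizes:
  S → 4
  γ[y; SUM(h)→e](S) → 3
  π[e](γ[y; SUM(h)→e](S)) → 3
  S → 4
  ρ[b/h](S) → 4
  (π[e](γ[y; SUM(h)→e](S)) ⋈[e=b] ρ[b/h](S)) → 2
  π[y,e]((π[e](γ[y; SUM(h)→e](S)) ⋈[e=b] ρ[b/h](S))) → 2

== RESULT ==
y | e
s | 3
t | 2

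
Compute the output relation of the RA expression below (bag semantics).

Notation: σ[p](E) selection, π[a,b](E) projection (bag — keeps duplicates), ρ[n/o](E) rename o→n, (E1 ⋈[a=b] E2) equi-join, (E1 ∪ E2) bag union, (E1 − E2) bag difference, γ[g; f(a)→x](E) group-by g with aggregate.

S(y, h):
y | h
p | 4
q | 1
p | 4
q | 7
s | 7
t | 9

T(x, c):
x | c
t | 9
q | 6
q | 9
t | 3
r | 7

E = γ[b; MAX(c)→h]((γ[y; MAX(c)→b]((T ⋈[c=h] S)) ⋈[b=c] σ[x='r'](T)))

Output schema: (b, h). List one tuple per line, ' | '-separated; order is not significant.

Subexpression sizes:
  T → 5
  S → 6
  (T ⋈[c=h] S) → 4
  γ[y; MAX(c)→b]((T ⋈[c=h] S)) → 3
  T → 5
  σ[x='r'](T) → 1
  (γ[y; MAX(c)→b]((T ⋈[c=h] S)) ⋈[b=c] σ[x='r'](T)) → 2
  γ[b; MAX(c)→h]((γ[y; MAX(c)→b]((T ⋈[c=h] S)) ⋈[b=c] σ[x='r'](T))) → 1

== RESULT ==
b | h
7 | 7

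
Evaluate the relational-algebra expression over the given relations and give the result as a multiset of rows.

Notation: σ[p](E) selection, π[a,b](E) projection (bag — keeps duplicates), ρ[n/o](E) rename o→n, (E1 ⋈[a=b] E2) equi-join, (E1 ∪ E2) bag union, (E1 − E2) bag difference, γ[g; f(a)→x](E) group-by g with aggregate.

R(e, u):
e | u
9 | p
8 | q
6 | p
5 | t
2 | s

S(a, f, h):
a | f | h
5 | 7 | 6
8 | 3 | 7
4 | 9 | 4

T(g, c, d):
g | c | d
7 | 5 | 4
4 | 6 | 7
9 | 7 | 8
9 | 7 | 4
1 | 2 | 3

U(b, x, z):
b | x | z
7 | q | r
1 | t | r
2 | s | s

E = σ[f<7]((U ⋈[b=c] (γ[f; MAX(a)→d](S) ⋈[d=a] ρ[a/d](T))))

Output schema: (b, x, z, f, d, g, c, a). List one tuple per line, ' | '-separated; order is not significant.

Subexpression sizes:
  U → 3
  S → 3
  γ[f; MAX(a)→d](S) → 3
  T → 5
  ρ[a/d](T) → 5
  (γ[f; MAX(a)→d](S) ⋈[d=a] ρ[a/d](T)) → 3
  (U ⋈[b=c] (γ[f; MAX(a)→d](S) ⋈[d=a] ρ[a/d](T))) → 2
  σ[f<7]((U ⋈[b=c] (γ[f; MAX(a)→d](S) ⋈[d=a] ρ[a/d](T)))) → 1

== RESULT ==
b | x | z | f | d | g | c | a
7 | q | r | 3 | 8 | 9 | 7 | 8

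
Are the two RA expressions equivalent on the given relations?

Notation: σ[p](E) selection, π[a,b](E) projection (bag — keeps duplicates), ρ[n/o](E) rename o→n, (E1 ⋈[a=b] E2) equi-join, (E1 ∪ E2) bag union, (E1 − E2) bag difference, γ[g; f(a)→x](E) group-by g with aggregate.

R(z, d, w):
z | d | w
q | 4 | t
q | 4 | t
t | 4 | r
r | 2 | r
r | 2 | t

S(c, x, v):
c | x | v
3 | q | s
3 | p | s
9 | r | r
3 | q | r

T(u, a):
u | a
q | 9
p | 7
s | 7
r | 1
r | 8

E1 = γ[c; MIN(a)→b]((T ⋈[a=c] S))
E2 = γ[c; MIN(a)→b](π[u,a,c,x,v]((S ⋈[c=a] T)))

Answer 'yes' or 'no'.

E1 stepwise |·|:
  T → 5
  S → 4
  (T ⋈[a=c] S) → 1
  γ[c; MIN(a)→b]((T ⋈[a=c] S)) → 1
E2 stepwise |·|:
  S → 4
  T → 5
  (S ⋈[c=a] T) → 1
  π[u,a,c,x,v]((S ⋈[c=a] T)) → 1
  γ[c; MIN(a)→b](π[u,a,c,x,v]((S ⋈[c=a] T))) → 1

E1 and E2 produce the same multiset:
c | b
9 | 9

yes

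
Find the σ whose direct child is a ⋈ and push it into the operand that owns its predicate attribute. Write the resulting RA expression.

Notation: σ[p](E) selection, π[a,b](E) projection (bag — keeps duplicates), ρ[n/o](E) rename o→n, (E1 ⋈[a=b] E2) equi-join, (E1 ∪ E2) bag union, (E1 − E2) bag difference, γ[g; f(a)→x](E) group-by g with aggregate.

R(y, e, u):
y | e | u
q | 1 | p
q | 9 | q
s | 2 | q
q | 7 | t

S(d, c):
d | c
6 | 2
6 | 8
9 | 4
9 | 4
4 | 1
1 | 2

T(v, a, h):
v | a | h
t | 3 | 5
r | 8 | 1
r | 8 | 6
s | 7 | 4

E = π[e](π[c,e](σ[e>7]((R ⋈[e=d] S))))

σ filters on e, owned by the left side.
E' = π[e](π[c,e]((σ[e>7](R) ⋈[e=d] S)))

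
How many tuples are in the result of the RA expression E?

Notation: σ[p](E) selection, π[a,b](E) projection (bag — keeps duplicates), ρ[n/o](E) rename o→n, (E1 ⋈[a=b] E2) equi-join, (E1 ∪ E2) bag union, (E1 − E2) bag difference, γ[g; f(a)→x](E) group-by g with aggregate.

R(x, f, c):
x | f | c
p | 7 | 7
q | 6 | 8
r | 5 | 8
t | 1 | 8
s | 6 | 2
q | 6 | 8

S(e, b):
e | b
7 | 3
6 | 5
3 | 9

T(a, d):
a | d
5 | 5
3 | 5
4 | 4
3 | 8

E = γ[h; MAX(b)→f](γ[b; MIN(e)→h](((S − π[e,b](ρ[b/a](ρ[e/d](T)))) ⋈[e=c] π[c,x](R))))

Row counts bottom-up:
  S → 3
  T → 4
  ρ[e/d](T) → 4
  ρ[b/a](ρ[e/d](T)) → 4
  π[e,b](ρ[b/a](ρ[e/d](T))) → 4
  (S − π[e,b](ρ[b/a](ρ[e/d](T)))) → 3
  R → 6
  π[c,x](R) → 6
  ((S − π[e,b](ρ[b/a](ρ[e/d](T)))) ⋈[e=c] π[c,x](R)) → 1
  γ[b; MIN(e)→h](((S − π[e,b](ρ[b/a](ρ[e/d](T)))) ⋈[e=c] π[c,x](R))) → 1
  γ[h; MAX(b)→f](γ[b; MIN(e)→h](((S − π[e,b](ρ[b/a](ρ[e/d](T)))) ⋈[e=c] π[c,x](R)))) → 1

|E| = 1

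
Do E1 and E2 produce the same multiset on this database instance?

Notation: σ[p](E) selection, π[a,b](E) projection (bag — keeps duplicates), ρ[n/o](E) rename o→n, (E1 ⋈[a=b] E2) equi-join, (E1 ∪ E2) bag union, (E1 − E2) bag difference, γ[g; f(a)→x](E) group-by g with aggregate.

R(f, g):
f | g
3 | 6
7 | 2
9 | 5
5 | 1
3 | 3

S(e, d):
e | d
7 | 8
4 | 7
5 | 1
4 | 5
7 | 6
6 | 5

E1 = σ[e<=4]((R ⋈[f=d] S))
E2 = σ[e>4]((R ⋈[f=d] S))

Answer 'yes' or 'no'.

E1 per-node cardinality:
  R → 5
  S → 6
  (R ⋈[f=d] S) → 3
  σ[e<=4]((R ⋈[f=d] S)) → 2
E2 per-node cardinality:
  R → 5
  S → 6
  (R ⋈[f=d] S) → 3
  σ[e>4]((R ⋈[f=d] S)) → 1

E1 result:
f | g | e | d
5 | 1 | 4 | 5
7 | 2 | 4 | 7
E2 result:
f | g | e | d
5 | 1 | 6 | 5
Witness: (5, 1, 4, 5) appears 1× in E1 but 0× in E2.

no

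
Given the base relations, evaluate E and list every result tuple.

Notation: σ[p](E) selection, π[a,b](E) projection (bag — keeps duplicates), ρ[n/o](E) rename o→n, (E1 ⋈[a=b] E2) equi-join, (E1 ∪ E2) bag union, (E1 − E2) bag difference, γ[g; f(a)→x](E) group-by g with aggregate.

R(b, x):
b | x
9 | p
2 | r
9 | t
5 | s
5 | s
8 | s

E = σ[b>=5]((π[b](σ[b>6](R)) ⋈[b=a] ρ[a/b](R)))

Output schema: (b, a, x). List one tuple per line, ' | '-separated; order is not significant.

Per-node cardinality:
  R → 6
  σ[b>6](R) → 3
  π[b](σ[b>6](R)) → 3
  R → 6
  ρ[a/b](R) → 6
  (π[b](σ[b>6](R)) ⋈[b=a] ρ[a/b](R)) → 5
  σ[b>=5]((π[b](σ[b>6](R)) ⋈[b=a] ρ[a/b](R))) → 5

== RESULT ==
b | a | x
8 | 8 | s
9 | 9 | p
9 | 9 | p
9 | 9 | t
9 | 9 | t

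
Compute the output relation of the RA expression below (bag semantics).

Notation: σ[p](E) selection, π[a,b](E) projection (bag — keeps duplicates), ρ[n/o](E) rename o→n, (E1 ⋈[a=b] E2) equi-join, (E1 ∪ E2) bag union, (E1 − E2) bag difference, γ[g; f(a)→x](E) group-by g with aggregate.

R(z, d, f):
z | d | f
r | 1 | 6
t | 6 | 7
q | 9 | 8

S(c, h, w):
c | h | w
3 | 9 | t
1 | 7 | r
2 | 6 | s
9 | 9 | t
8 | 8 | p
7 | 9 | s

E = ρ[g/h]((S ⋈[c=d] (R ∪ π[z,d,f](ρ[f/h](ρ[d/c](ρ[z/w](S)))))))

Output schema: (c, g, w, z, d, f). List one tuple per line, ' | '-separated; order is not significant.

Row counts bottom-up:
  S → 6
  R → 3
  S → 6
  ρ[z/w](S) → 6
  ρ[d/c](ρ[z/w](S)) → 6
  ρ[f/h](ρ[d/c](ρ[z/w](S))) → 6
  π[z,d,f](ρ[f/h](ρ[d/c](ρ[z/w](S)))) → 6
  (R ∪ π[z,d,f](ρ[f/h](ρ[d/c](ρ[z/w](S))))) → 9
  (S ⋈[c=d] (R ∪ π[z,d,f](ρ[f/h](ρ[d/c](ρ[z/w](S)))))) → 8
  ρ[g/h]((S ⋈[c=d] (R ∪ π[z,d,f](ρ[f/h](ρ[d/c](ρ[z/w](S))))))) → 8

== RESULT ==
c | g | w | z | d | f
1 | 7 | r | r | 1 | 6
1 | 7 | r | r | 1 | 7
2 | 6 | s | s | 2 | 6
3 | 9 | t | t | 3 | 9
7 | 9 | s | s | 7 | 9
8 | 8 | p | p | 8 | 8
9 | 9 | t | q | 9 | 8
9 | 9 | t | t | 9 | 9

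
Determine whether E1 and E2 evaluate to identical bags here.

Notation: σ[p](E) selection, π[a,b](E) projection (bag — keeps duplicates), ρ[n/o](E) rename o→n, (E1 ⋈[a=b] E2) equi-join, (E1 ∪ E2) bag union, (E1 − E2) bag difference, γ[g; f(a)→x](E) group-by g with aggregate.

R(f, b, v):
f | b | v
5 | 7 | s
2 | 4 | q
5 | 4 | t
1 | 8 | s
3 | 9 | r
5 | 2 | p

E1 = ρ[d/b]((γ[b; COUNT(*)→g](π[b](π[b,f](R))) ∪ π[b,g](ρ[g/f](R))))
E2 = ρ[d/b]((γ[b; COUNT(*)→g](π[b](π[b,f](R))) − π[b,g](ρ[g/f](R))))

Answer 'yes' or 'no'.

E1 per-node cardinality:
  R → 6
  π[b,f](R) → 6
  π[b](π[b,f](R)) → 6
  γ[b; COUNT(*)→g](π[b](π[b,f](R))) → 5
  R → 6
  ρ[g/f](R) → 6
  π[b,g](ρ[g/f](R)) → 6
  (γ[b; COUNT(*)→g](π[b](π[b,f](R))) ∪ π[b,g](ρ[g/f](R))) → 11
  ρ[d/b]((γ[b; COUNT(*)→g](π[b](π[b,f](R))) ∪ π[b,g](ρ[g/f](R)))) → 11
E2 per-node cardinality:
  R → 6
  π[b,f](R) → 6
  π[b](π[b,f](R)) → 6
  γ[b; COUNT(*)→g](π[b](π[b,f](R))) → 5
  R → 6
  ρ[g/f](R) → 6
  π[b,g](ρ[g/f](R)) → 6
  (γ[b; COUNT(*)→g](π[b](π[b,f](R))) − π[b,g](ρ[g/f](R))) → 3
  ρ[d/b]((γ[b; COUNT(*)→g](π[b](π[b,f](R))) − π[b,g](ρ[g/f](R)))) → 3

E1 result:
d | g
2 | 1
2 | 5
4 | 2
4 | 2
4 | 5
7 | 1
7 | 5
8 | 1
8 | 1
9 | 1
9 | 3
E2 result:
d | g
2 | 1
7 | 1
9 | 1
Witness: (9, 3) appears 1× in E1 but 0× in E2.

no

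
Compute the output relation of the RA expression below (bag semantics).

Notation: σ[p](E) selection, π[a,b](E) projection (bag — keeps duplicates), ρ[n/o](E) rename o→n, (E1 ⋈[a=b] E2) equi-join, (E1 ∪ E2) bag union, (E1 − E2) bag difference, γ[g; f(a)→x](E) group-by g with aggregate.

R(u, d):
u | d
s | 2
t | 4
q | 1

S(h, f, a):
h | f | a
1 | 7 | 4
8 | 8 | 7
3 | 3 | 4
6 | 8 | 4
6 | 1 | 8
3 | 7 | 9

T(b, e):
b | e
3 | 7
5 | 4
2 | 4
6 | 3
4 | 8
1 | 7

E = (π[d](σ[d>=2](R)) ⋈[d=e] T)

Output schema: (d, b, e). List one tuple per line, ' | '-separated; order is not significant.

Per-node cardinality:
  R → 3
  σ[d>=2](R) → 2
  π[d](σ[d>=2](R)) → 2
  T → 6
  (π[d](σ[d>=2](R)) ⋈[d=e] T) → 2

== RESULT ==
d | b | e
4 | 2 | 4
4 | 5 | 4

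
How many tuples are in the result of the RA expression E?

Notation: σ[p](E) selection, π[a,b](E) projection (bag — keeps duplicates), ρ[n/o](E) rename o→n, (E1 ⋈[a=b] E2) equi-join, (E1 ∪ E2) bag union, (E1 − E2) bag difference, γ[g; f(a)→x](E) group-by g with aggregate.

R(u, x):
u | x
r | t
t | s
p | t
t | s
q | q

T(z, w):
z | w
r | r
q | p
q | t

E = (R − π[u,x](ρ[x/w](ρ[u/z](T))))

Per-node cardinality:
  R → 5
  T → 3
  ρ[u/z](T) → 3
  ρ[x/w](ρ[u/z](T)) → 3
  π[u,x](ρ[x/w](ρ[u/z](T))) → 3
  (R − π[u,x](ρ[x/w](ρ[u/z](T)))) → 5

|E| = 5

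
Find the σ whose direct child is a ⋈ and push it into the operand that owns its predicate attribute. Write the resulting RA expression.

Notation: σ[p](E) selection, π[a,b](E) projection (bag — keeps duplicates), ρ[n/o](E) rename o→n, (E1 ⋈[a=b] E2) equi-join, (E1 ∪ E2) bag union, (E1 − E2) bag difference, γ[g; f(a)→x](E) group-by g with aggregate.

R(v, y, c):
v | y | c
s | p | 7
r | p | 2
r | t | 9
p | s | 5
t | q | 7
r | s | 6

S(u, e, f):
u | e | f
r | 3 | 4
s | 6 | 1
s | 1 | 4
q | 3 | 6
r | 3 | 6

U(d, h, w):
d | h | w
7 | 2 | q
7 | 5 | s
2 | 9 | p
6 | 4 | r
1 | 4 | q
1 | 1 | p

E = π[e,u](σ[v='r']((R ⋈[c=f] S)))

σ filters on v, owned by the left side.
E' = π[e,u]((σ[v='r'](R) ⋈[c=f] S))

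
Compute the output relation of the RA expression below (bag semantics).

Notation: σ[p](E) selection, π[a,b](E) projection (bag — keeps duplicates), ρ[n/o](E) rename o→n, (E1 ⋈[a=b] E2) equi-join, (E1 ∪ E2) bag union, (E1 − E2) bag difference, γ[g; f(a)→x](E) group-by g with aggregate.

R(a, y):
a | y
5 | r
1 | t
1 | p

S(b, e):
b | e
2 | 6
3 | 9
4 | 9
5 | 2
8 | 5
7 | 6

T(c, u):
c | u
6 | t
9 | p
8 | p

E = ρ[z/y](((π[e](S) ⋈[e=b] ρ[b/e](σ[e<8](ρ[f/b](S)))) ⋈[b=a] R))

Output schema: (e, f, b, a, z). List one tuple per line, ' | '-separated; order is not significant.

Stepwise |·|:
  S → 6
  π[e](S) → 6
  S → 6
  ρ[f/b](S) → 6
  σ[e<8](ρ[f/b](S)) → 4
  ρ[b/e](σ[e<8](ρ[f/b](S))) → 4
  (π[e](S) ⋈[e=b] ρ[b/e](σ[e<8](ρ[f/b](S)))) → 6
  R → 3
  ((π[e](S) ⋈[e=b] ρ[b/e](σ[e<8](ρ[f/b](S)))) ⋈[b=a] R) → 1
  ρ[z/y](((π[e](S) ⋈[e=b] ρ[b/e](σ[e<8](ρ[f/b](S)))) ⋈[b=a] R)) → 1

== RESULT ==
e | f | b | a | z
5 | 8 | 5 | 5 | r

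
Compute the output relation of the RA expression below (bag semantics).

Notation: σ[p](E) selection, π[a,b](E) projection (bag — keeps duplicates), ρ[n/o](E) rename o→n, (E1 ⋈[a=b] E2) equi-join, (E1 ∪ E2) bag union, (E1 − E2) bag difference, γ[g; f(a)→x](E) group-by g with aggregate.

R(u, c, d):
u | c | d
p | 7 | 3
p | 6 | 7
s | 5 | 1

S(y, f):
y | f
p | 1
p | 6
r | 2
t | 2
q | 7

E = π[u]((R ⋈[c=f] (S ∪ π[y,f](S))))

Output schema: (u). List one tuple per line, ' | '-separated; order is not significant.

Stepwise |·|:
  R → 3
  S → 5
  S → 5
  π[y,f](S) → 5
  (S ∪ π[y,f](S)) → 10
  (R ⋈[c=f] (S ∪ π[y,f](S))) → 4
  π[u]((R ⋈[c=f] (S ∪ π[y,f](S)))) → 4

== RESULT ==
u
p
p
p
p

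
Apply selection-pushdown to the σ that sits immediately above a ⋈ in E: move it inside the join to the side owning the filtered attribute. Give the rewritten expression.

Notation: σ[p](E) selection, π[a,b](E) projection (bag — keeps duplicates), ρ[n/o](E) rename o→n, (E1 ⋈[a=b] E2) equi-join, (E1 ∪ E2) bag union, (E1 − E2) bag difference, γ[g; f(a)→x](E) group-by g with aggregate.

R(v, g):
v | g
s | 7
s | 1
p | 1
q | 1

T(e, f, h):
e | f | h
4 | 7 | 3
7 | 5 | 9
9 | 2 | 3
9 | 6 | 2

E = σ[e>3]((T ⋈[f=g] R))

σ filters on e, owned by the left side.
E' = (σ[e>3](T) ⋈[f=g] R)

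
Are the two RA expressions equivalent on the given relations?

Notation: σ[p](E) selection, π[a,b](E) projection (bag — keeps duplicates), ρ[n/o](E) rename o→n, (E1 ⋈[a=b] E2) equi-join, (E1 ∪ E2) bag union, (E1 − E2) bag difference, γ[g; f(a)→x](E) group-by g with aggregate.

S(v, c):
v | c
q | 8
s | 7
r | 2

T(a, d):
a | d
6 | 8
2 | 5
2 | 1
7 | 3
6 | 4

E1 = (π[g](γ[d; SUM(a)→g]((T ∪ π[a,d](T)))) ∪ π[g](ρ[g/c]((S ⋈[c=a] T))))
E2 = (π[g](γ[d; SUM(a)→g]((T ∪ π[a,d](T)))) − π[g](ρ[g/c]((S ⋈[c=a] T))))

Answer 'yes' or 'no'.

E1 subexpression sizes:
  T → 5
  T → 5
  π[a,d](T) → 5
  (T ∪ π[a,d](T)) → 10
  γ[d; SUM(a)→g]((T ∪ π[a,d](T))) → 5
  π[g](γ[d; SUM(a)→g]((T ∪ π[a,d](T)))) → 5
  S → 3
  T → 5
  (S ⋈[c=a] T) → 3
  ρ[g/c]((S ⋈[c=a] T)) → 3
  π[g](ρ[g/c]((S ⋈[c=a] T))) → 3
  (π[g](γ[d; SUM(a)→g]((T ∪ π[a,d](T)))) ∪ π[g](ρ[g/c]((S ⋈[c=a] T)))) → 8
E2 subexpression sizes:
  T → 5
  T → 5
  π[a,d](T) → 5
  (T ∪ π[a,d](T)) → 10
  γ[d; SUM(a)→g]((T ∪ π[a,d](T))) → 5
  π[g](γ[d; SUM(a)→g]((T ∪ π[a,d](T)))) → 5
  S → 3
  T → 5
  (S ⋈[c=a] T) → 3
  ρ[g/c]((S ⋈[c=a] T)) → 3
  π[g](ρ[g/c]((S ⋈[c=a] T))) → 3
  (π[g](γ[d; SUM(a)→g]((T ∪ π[a,d](T)))) − π[g](ρ[g/c]((S ⋈[c=a] T)))) → 5

E1 result:
g
2
2
4
4
7
12
12
14
E2 result:
g
4
4
12
12
14
Witness: (7,) appears 1× in E1 but 0× in E2.

no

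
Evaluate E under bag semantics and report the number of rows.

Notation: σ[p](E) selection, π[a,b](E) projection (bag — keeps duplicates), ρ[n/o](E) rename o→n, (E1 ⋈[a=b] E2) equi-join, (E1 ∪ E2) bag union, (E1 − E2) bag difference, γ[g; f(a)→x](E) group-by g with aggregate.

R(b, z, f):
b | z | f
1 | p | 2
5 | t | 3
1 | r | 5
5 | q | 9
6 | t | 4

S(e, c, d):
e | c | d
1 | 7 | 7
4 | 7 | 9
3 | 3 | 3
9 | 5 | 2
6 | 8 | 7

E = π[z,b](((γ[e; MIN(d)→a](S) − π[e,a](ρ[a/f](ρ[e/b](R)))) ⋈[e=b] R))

Row counts bottom-up:
  S → 5
  γ[e; MIN(d)→a](S) → 5
  R → 5
  ρ[e/b](R) → 5
  ρ[a/f](ρ[e/b](R)) → 5
  π[e,a](ρ[a/f](ρ[e/b](R))) → 5
  (γ[e; MIN(d)→a](S) − π[e,a](ρ[a/f](ρ[e/b](R)))) → 5
  R → 5
  ((γ[e; MIN(d)→a](S) − π[e,a](ρ[a/f](ρ[e/b](R)))) ⋈[e=b] R) → 3
  π[z,b](((γ[e; MIN(d)→a](S) − π[e,a](ρ[a/f](ρ[e/b](R)))) ⋈[e=b] R)) → 3

|E| = 3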